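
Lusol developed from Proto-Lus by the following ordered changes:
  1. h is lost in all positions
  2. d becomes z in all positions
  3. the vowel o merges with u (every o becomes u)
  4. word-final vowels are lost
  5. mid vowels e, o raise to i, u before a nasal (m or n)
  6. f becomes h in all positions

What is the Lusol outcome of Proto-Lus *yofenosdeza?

Lusol: *yofenosdeza > yofenoszeza > yufenuszeza > yufenuszez > yufinuszez > yuhinuszez  (by unconditioned shift, vowel merger, apocope, pre-nasal raising, unconditioned shift)

yuhinuszez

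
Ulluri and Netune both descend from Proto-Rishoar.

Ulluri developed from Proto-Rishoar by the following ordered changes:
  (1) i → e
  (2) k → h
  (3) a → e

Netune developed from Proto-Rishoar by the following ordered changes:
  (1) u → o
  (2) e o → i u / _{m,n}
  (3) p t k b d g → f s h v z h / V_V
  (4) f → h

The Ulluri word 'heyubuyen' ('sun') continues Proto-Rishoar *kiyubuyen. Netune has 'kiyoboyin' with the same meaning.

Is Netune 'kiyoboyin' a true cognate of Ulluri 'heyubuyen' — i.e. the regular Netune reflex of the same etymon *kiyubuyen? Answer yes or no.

no

Derive the expected Netune reflex of *kiyubuyen:
Netune: *kiyubuyen > kiyoboyen > kiyoboyin > kiyovoyin  (by vowel merger, pre-nasal raising, intervocalic lenition)
The regular Netune reflex would be 'kiyovoyin', but the attested form is 'kiyoboyin'. The correspondence is irregular, so they are not cognates (the Netune form has a different source).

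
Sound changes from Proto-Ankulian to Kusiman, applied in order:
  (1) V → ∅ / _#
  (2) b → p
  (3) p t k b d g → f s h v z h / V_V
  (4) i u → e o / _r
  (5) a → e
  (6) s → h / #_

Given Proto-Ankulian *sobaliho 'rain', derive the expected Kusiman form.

hofelih

Kusiman: *sobaliho
  sobaliho → sobalih   [apocope]
  sobalih → sopalih   [unconditioned shift]
  sopalih → sofalih   [intervocalic lenition]
  sofalih (rule 4 does not apply)
  sofalih → sofelih   [vowel merger]
  sofelih → hofelih   [debuccalisation]
  giving Kusiman hofelih.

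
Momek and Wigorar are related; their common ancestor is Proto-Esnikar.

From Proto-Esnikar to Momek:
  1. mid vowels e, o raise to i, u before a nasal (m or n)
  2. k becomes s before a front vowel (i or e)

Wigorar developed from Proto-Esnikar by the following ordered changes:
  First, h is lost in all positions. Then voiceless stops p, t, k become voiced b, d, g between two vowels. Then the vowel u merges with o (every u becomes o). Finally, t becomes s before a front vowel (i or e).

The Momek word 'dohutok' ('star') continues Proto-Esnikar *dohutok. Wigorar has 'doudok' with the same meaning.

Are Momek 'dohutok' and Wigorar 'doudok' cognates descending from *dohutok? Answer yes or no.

no

Derive the expected Wigorar reflex of *dohutok:
Wigorar: *dohutok
  dohutok → doutok   [h-loss]
  doutok → doudok   [intervocalic voicing]
  doudok → doodok   [vowel merger]
  doodok (rule 4 does not apply)
  giving Wigorar doodok.
The regular Wigorar reflex would be 'doodok', but the attested form is 'doudok'. The correspondence is irregular, so they are not cognates (the Wigorar form has a different source).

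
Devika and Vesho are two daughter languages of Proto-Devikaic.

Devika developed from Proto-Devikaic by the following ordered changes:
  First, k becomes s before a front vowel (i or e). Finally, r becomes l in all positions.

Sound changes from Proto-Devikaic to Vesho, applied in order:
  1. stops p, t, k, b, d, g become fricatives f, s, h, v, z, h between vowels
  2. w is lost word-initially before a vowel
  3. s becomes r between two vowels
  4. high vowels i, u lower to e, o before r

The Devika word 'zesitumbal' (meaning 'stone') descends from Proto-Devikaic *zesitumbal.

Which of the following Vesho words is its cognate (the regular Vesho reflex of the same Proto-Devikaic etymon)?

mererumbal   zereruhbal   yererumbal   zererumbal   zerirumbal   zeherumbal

zererumbal

Vesho: *zesitumbal > zesisumbal > zerirumbal > zererumbal  (by intervocalic lenition, rhotacism, pre-rhotic lowering)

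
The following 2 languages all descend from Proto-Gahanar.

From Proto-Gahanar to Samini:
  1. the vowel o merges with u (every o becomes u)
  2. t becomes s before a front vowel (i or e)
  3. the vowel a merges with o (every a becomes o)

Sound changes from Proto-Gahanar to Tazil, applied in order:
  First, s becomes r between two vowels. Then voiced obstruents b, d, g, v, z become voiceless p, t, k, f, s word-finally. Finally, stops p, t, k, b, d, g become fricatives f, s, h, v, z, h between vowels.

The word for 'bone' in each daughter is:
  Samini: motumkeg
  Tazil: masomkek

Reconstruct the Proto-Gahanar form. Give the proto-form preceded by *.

Position 2: Samini has o, Tazil has a. Tazil preserves a here (none of its changes turn any other segment into a), so the proto-segment is *a.
Position 4: Samini has u, Tazil has o. Tazil preserves o here (none of its changes turn any other segment into o), so the proto-segment is *o.
Position 3: Samini has t, Tazil has s. Samini preserves t here (none of its changes turn any other segment into t), so the proto-segment is *t.
Verify the candidate proto-form against each daughter:
Samini: start from *matomkeg.
  rule 1 (vowel merger): matomkeg → matumkeg
  rule 2: no change — matumkeg
  rule 3 (vowel merger): matumkeg → motumkeg
  ⇒ Samini motumkeg
Tazil: *matomkeg
  matomkeg (rule 1 does not apply)
  matomkeg → matomkek   [final devoicing]
  matomkek → masomkek   [intervocalic lenition]
  giving Tazil masomkek.
Only *matomkeg yields all of Samini motumkeg, Tazil masomkek.

*matomkeg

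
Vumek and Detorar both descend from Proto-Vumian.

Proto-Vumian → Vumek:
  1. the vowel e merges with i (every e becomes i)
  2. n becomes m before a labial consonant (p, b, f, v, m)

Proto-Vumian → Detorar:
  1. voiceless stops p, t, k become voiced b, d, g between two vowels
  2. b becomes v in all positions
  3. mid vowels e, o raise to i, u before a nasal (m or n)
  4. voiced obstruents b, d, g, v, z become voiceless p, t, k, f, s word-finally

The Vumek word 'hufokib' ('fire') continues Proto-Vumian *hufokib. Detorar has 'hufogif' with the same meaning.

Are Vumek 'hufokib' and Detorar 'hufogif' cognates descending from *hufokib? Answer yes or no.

Derive the expected Detorar reflex of *hufokib:
Detorar: *hufokib
  hufokib → hufogib   [intervocalic voicing]
  hufogib → hufogiv   [unconditioned shift]
  hufogiv (rule 3 does not apply)
  hufogiv → hufogif   [final devoicing]
  giving Detorar hufogif.
Detorar 'hufogif' matches the regular reflex exactly, so the pair is cognate.

yes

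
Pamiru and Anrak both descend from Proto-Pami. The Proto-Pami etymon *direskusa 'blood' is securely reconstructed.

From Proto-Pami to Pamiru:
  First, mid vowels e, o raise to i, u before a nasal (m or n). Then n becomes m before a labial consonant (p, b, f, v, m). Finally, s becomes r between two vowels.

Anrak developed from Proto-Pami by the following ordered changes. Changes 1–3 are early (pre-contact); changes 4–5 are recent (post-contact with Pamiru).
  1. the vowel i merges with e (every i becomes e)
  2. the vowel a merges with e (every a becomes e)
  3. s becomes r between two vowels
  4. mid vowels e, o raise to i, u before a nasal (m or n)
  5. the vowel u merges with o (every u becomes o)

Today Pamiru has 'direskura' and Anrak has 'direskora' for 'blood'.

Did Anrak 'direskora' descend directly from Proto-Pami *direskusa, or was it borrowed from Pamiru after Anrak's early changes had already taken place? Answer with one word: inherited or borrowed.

If inherited, *direskusa would pass through all of Anrak's changes:
Anrak: start from *direskusa.
  rule 1 (vowel merger): direskusa → dereskusa
  rule 2 (vowel merger): dereskusa → dereskuse
  rule 3 (rhotacism): dereskuse → dereskure
  rule 4: no change — dereskure
  rule 5 (vowel merger): dereskure → dereskore
  ⇒ Anrak dereskore
If borrowed from Pamiru 'direskura' after the early changes, it would undergo only the recent ones:
  rule 4 (pre-nasal raising): no change (direskura)
  rule 5 (vowel merger): direskura → direskora
  ⇒ as a loan: direskora
Anrak 'direskora' matches the loan outcome 'direskora', not the inherited 'dereskore' — it skipped the early Anrak changes, so it was borrowed from Pamiru.

borrowed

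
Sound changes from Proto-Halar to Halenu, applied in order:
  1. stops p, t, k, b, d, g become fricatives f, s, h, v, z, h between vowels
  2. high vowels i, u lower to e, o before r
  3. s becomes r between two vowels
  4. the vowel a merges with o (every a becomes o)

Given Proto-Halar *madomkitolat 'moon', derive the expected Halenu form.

mozomkirolot

Halenu: start from *madomkitolat.
  rule 1 (intervocalic lenition): madomkitolat → mazomkisolat
  rule 2: no change — mazomkisolat
  rule 3 (rhotacism): mazomkisolat → mazomkirolat
  rule 4 (vowel merger): mazomkirolat → mozomkirolot
  ⇒ Halenu mozomkirolot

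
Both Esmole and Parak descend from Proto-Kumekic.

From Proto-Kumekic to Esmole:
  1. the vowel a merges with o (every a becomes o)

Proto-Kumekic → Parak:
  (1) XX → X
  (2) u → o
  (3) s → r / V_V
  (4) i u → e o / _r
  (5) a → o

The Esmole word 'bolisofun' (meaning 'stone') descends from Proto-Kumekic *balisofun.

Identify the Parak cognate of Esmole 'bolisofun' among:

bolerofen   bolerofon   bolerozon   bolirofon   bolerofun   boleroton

bolerofon

Parak: *balisofun
  balisofun (rule 1 does not apply)
  balisofun → balisofon   [vowel merger]
  balisofon → balirofon   [rhotacism]
  balirofon → balerofon   [pre-rhotic lowering]
  balerofon → bolerofon   [vowel merger]
  giving Parak bolerofon.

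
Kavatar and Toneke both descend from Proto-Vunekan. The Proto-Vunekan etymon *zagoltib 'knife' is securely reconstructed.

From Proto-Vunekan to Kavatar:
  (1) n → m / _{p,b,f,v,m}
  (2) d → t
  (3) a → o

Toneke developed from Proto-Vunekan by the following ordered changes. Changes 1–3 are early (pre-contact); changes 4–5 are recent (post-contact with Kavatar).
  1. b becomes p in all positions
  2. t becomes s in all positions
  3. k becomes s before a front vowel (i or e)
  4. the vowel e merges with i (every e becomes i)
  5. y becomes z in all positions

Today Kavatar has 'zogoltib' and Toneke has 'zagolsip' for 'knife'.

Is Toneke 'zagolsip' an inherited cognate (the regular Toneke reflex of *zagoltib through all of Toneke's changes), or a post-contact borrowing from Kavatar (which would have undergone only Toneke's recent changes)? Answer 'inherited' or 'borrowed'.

If inherited, *zagoltib would pass through all of Toneke's changes:
Toneke: *zagoltib
  zagoltib → zagoltip   [unconditioned shift]
  zagoltip → zagolsip   [unconditioned shift]
  zagolsip (rule 3 does not apply)
  zagolsip (rule 4 does not apply)
  zagolsip (rule 5 does not apply)
  giving Toneke zagolsip.
If borrowed from Kavatar 'zogoltib' after the early changes, it would undergo only the recent ones:
  rule 4 (vowel merger): no change (zogoltib)
  rule 5 (unconditioned shift): no change (zogoltib)
  ⇒ as a loan: zogoltib
Toneke 'zagolsip' matches the inherited outcome exactly, so it is an inherited cognate, not a loan.

inherited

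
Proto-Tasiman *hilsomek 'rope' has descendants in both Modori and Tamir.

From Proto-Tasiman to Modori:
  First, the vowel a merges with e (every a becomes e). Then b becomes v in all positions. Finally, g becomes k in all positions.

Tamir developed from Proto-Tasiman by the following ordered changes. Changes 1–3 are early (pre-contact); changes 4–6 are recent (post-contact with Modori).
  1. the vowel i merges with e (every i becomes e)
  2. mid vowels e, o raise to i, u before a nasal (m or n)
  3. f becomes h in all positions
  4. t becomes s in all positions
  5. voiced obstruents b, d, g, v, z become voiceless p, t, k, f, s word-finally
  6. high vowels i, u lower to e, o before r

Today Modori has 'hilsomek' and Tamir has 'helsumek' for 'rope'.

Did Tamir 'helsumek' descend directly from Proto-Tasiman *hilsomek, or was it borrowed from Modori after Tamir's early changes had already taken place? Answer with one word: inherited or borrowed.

inherited

If inherited, *hilsomek would pass through all of Tamir's changes:
Tamir: *hilsomek > helsomek > helsumek  (by vowel merger, pre-nasal raising)
If borrowed from Modori 'hilsomek' after the early changes, it would undergo only the recent ones:
  rule 4 (unconditioned shift): no change (hilsomek)
  rule 5 (final devoicing): no change (hilsomek)
  rule 6 (pre-rhotic lowering): no change (hilsomek)
  ⇒ as a loan: hilsomek
Tamir 'helsumek' matches the inherited outcome exactly, so it is an inherited cognate, not a loan.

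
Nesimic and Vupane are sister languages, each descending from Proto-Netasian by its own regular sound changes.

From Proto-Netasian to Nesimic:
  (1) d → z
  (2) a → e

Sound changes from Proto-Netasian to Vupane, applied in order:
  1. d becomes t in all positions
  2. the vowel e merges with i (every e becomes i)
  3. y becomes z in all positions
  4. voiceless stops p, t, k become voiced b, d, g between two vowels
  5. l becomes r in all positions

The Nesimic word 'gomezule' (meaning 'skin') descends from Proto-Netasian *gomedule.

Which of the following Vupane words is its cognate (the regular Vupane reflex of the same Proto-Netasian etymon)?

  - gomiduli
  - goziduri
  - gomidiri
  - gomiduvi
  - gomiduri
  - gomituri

Vupane: start from *gomedule.
  rule 1 (unconditioned shift): gomedule → gometule
  rule 2 (vowel merger): gometule → gomituli
  rule 3: no change — gomituli
  rule 4 (intervocalic voicing): gomituli → gomiduli
  rule 5 (unconditioned shift): gomiduli → gomiduri
  ⇒ Vupane gomiduri
Among the options, 'gomiduri' alone shows every Vupane change applied in order.

gomiduri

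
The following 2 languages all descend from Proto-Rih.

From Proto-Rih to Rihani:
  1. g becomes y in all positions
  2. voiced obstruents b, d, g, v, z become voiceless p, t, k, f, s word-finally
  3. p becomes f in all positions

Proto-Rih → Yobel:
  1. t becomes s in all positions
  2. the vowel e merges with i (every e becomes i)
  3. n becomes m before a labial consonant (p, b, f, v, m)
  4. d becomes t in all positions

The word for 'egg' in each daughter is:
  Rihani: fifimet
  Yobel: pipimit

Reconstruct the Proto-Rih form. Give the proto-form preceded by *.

*pipimed

Position 6: Rihani has e, Yobel has i. Rihani preserves e here (none of its changes turn any other segment into e), so the proto-segment is *e.
Position 1: Rihani has f, Yobel has p. Yobel preserves p here (none of its changes turn any other segment into p), so the proto-segment is *p.
Position 7: Rihani has t, Yobel has t. In Yobel, t can only continue *d, so the proto-segment is *d.
Continuing position by position gives *pipimed; check it forward:
Rihani: *pipimed
  pipimed (rule 1 does not apply)
  pipimed → pipimet   [final devoicing]
  pipimet → fifimet   [unconditioned shift]
  giving Rihani fifimet.
Yobel: start from *pipimed.
  rule 1: no change — pipimed
  rule 2 (vowel merger): pipimed → pipimid
  rule 3: no change — pipimid
  rule 4 (unconditioned shift): pipimid → pipimit
  ⇒ Yobel pipimit
Only *pipimed yields all of Rihani fifimet, Yobel pipimit.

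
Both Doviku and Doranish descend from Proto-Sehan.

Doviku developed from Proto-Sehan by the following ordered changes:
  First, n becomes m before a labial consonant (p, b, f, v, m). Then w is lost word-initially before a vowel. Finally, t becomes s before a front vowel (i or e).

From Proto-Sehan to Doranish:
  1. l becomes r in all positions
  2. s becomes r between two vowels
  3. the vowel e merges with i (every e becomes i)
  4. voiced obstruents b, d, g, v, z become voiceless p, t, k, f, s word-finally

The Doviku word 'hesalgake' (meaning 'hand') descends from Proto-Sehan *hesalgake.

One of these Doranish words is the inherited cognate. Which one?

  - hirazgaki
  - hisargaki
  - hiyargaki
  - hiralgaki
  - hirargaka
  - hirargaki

hirargaki

Doranish: *hesalgake > hesargake > herargake > hirargaki  (by unconditioned shift, rhotacism, vowel merger)
Among the options, 'hirargaki' alone shows every Doranish change applied in order.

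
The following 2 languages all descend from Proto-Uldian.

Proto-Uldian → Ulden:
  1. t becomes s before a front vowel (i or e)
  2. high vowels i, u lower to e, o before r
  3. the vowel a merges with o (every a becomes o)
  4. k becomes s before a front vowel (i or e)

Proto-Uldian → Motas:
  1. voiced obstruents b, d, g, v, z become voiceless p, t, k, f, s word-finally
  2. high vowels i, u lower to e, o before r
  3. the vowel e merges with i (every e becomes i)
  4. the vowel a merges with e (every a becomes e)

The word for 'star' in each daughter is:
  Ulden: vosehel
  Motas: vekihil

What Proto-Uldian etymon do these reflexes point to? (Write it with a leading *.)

Position 4: Ulden has e, Motas has i. Taking the neighbouring segments as reconstructed: Ulden e can only go back to *e; Motas i could go back to *e or *i — the one source consistent with every daughter is *e.
Position 2: Ulden has o, Motas has e. In Motas, e can only continue *a, so the proto-segment is *a.
Verify the candidate proto-form against each daughter:
Ulden: *vakehel > vokehel > vosehel  (by vowel merger, palatalisation)
Motas: *vakehel
  vakehel (rule 1 does not apply)
  vakehel (rule 2 does not apply)
  vakehel → vakihil   [vowel merger]
  vakihil → vekihil   [vowel merger]
  giving Motas vekihil.
No other proto-form is consistent with every reflex, so the reconstruction is *vakehel.

*vakehel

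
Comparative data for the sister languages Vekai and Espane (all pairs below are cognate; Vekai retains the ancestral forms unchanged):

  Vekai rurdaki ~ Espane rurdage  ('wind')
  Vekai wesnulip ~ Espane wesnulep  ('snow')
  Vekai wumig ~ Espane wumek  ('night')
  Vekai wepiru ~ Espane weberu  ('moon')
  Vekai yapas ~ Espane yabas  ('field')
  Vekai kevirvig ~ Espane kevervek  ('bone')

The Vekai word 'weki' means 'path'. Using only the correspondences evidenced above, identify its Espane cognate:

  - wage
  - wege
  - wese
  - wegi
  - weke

wege

rurdaki ~ rurdage — Vekai k corresponds to Espane g between vowels (before a front vowel).
rurdaki ~ rurdage — Vekai i corresponds to Espane e word-finally.
Applying these to Vekai 'weki':
  weki → wegi   (k→g between vowels (before a front vowel))
  wegi → wege   (i→e word-finally)
So the Espane cognate is 'wege'.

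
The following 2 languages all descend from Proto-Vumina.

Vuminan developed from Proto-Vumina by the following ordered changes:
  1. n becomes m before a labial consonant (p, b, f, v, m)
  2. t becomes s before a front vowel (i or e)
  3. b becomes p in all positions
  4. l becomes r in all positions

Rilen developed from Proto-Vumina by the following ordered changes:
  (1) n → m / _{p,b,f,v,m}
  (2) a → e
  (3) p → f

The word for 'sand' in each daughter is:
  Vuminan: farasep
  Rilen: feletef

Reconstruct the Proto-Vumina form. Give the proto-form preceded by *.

Position 5: Vuminan has s, Rilen has t. Rilen preserves t here (none of its changes turn any other segment into t), so the proto-segment is *t.
Position 4: Vuminan has a, Rilen has e. Vuminan preserves a here (none of its changes turn any other segment into a), so the proto-segment is *a.
Position 3: Vuminan has r, Rilen has l. Rilen preserves l here (none of its changes turn any other segment into l), so the proto-segment is *l.
Verify the candidate proto-form against each daughter:
Vuminan: *falatep > falasep > farasep  (by palatalisation, unconditioned shift)
Rilen: *falatep
  falatep (rule 1 does not apply)
  falatep → feletep   [vowel merger]
  feletep → feletef   [unconditioned shift]
  giving Rilen feletef.
No other proto-form is consistent with every reflex, so the reconstruction is *falatep.

*falatep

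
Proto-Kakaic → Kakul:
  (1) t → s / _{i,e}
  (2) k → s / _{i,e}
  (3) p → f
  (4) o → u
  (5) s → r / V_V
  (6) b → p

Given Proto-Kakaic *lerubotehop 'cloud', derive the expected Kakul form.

lerupurehuf

Kakul: *lerubotehop
  lerubotehop → lerubosehop   [palatalisation]
  lerubosehop (rule 2 does not apply)
  lerubosehop → lerubosehof   [unconditioned shift]
  lerubosehof → lerubusehuf   [vowel merger]
  lerubusehuf → leruburehuf   [rhotacism]
  leruburehuf → lerupurehuf   [unconditioned shift]
  giving Kakul lerupurehuf.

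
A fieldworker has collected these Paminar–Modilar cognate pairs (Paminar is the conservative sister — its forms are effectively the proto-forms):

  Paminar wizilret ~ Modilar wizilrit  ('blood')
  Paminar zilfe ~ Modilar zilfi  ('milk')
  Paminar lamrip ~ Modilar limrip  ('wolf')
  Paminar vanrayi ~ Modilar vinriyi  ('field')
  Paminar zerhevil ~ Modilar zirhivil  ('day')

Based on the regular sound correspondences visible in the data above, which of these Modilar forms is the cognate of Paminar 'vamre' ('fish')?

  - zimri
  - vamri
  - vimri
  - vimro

lamrip ~ limrip — Paminar a corresponds to Modilar i after a consonant, before a nasal.
zilfe ~ zilfi — Paminar e corresponds to Modilar i word-finally.
Applying these to Paminar 'vamre':
  vamre → vimre   (a→i after a consonant, before a nasal)
  vimre → vimri   (e→i word-finally)
So the Modilar cognate is 'vimri'.

vimri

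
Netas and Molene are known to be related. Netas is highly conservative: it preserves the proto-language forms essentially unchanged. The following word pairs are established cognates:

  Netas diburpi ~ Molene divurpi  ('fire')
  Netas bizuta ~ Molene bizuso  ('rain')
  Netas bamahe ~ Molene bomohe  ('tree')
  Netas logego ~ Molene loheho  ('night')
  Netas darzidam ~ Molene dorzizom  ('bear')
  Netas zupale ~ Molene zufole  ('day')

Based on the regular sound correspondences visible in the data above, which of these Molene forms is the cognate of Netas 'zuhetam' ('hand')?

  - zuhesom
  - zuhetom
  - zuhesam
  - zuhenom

bizuta ~ bizuso — Netas t corresponds to Molene s between vowels (before a back vowel).
bamahe ~ bomohe, darzidam ~ dorzizom — Netas a corresponds to Molene o after a consonant, before a nasal.
Applying these to Netas 'zuhetam':
  zuhetam → zuhesam   (t→s between vowels (before a back vowel))
  zuhesam → zuhesom   (a→o after a consonant, before a nasal)
So the Molene cognate is 'zuhesom'.

zuhesom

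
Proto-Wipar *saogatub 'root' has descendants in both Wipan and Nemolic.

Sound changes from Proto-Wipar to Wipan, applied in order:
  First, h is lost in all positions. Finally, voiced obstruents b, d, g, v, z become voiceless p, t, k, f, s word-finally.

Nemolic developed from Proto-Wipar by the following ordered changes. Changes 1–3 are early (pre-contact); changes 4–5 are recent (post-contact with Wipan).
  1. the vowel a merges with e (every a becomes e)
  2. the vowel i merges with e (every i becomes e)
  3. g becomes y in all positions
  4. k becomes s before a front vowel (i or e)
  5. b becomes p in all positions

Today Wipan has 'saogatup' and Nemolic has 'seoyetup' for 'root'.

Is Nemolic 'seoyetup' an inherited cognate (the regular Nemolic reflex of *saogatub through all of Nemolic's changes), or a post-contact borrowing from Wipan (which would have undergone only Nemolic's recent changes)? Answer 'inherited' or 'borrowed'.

If inherited, *saogatub would pass through all of Nemolic's changes:
Nemolic: *saogatub
  saogatub → seogetub   [vowel merger]
  seogetub (rule 2 does not apply)
  seogetub → seoyetub   [unconditioned shift]
  seoyetub (rule 4 does not apply)
  seoyetub → seoyetup   [unconditioned shift]
  giving Nemolic seoyetup.
If borrowed from Wipan 'saogatup' after the early changes, it would undergo only the recent ones:
  rule 4 (palatalisation): no change (saogatup)
  rule 5 (unconditioned shift): no change (saogatup)
  ⇒ as a loan: saogatup
Nemolic 'seoyetup' matches the inherited outcome exactly, so it is an inherited cognate, not a loan.

inherited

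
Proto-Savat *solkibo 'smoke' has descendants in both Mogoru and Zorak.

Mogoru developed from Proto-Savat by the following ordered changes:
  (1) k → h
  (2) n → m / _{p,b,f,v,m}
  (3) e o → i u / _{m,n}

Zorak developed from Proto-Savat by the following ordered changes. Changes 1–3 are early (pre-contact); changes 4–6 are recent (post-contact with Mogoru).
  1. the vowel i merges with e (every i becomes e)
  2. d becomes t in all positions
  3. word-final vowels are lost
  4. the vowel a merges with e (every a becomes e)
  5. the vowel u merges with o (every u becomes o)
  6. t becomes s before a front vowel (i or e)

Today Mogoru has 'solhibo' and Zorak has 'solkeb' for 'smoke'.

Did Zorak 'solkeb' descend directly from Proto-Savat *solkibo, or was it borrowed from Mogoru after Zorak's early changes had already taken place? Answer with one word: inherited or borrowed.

inherited

If inherited, *solkibo would pass through all of Zorak's changes:
Zorak: *solkibo > solkebo > solkeb  (by vowel merger, apocope)
If borrowed from Mogoru 'solhibo' after the early changes, it would undergo only the recent ones:
  rule 4 (vowel merger): no change (solhibo)
  rule 5 (vowel merger): no change (solhibo)
  rule 6 (palatalisation): no change (solhibo)
  ⇒ as a loan: solhibo
Zorak 'solkeb' matches the inherited outcome exactly, so it is an inherited cognate, not a loan.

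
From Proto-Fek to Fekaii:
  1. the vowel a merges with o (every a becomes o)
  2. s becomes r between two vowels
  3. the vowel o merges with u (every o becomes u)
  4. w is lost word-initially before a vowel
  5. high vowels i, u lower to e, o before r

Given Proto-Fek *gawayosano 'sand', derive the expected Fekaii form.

guwuyorunu

Fekaii: *gawayosano > gowoyosono > gowoyorono > guwuyurunu > guwuyorunu  (by vowel merger, rhotacism, vowel merger, pre-rhotic lowering)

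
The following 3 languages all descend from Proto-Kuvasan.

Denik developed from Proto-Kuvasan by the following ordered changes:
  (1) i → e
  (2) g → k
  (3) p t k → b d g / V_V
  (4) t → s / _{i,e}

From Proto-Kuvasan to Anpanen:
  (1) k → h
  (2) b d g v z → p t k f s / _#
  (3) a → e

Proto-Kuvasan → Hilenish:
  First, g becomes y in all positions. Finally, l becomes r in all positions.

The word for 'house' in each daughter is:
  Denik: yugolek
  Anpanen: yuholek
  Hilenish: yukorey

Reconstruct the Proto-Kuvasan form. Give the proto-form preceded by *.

Position 3: Denik has g, Anpanen has h, Hilenish has k. Hilenish preserves k here (none of its changes turn any other segment into k), so the proto-segment is *k.
Position 5: Denik has l, Anpanen has l, Hilenish has r. Denik preserves l here (none of its changes turn any other segment into l), so the proto-segment is *l.
This points to *yukoleg. Verify forward in each daughter:
Denik: *yukoleg > yukolek > yugolek  (by unconditioned shift, intervocalic voicing)
Anpanen: *yukoleg > yuholeg > yuholek  (by unconditioned shift, final devoicing)
Hilenish: *yukoleg
  yukoleg → yukoley   [unconditioned shift]
  yukoley → yukorey   [unconditioned shift]
  giving Hilenish yukorey.
*yukoleg is the unique common source.

*yukoleg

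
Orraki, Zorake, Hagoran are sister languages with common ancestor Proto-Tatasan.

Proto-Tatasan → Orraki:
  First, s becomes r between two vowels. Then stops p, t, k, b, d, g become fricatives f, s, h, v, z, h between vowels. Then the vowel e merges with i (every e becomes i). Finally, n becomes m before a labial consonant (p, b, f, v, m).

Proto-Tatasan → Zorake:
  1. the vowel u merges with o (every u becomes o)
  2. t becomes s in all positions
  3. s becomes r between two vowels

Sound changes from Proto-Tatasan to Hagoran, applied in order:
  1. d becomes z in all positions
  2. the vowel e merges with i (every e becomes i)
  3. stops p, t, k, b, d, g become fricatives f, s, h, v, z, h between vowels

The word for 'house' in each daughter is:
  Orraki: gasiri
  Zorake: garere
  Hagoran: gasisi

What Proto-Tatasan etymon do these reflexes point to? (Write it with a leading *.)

Position 3: Orraki has s, Zorake has r, Hagoran has s. Taking the neighbouring segments as reconstructed: Orraki s can only go back to *t; Zorake r could go back to *t or *s or *r; Hagoran s could go back to *t or *s — the one source consistent with every daughter is *t.
Position 4: Orraki has i, Zorake has e, Hagoran has i. Zorake preserves e here (none of its changes turn any other segment into e), so the proto-segment is *e.
Continuing position by position gives *gatese; check it forward:
Orraki: *gatese
  gatese → gatere   [rhotacism]
  gatere → gasere   [intervocalic lenition]
  gasere → gasiri   [vowel merger]
  gasiri (rule 4 does not apply)
  giving Orraki gasiri.
Zorake: *gatese > gasese > garere  (by unconditioned shift, rhotacism)
Hagoran: *gatese > gatisi > gasisi  (by vowel merger, intervocalic lenition)
*gatese is the unique common source.

*gatese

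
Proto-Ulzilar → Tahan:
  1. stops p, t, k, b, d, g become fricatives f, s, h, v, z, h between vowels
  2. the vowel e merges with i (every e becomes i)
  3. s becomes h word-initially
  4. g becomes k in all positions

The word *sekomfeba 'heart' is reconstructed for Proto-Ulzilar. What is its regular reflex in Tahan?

Tahan: *sekomfeba
  sekomfeba → sehomfeva   [intervocalic lenition]
  sehomfeva → sihomfiva   [vowel merger]
  sihomfiva → hihomfiva   [debuccalisation]
  hihomfiva (rule 4 does not apply)
  giving Tahan hihomfiva.

hihomfiva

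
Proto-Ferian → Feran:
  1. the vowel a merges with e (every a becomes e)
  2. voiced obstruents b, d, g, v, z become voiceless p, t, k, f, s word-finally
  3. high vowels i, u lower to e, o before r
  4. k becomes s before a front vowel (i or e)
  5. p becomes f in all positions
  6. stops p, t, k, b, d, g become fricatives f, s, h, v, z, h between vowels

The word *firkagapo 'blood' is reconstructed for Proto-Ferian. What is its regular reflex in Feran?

Feran: *firkagapo > firkegepo > ferkegepo > fersegepo > fersegefo > fersehefo  (by vowel merger, pre-rhotic lowering, palatalisation, unconditioned shift, intervocalic lenition)

fersehefo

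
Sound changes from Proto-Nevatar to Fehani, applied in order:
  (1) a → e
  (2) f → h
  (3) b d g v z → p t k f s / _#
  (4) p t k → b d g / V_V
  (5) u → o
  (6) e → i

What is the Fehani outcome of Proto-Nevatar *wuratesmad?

Fehani: start from *wuratesmad.
  rule 1 (vowel merger): wuratesmad → wuretesmed
  rule 2: no change — wuretesmed
  rule 3 (final devoicing): wuretesmed → wuretesmet
  rule 4 (intervocalic voicing): wuretesmet → wuredesmet
  rule 5 (vowel merger): wuredesmet → woredesmet
  rule 6 (vowel merger): woredesmet → woridismit
  ⇒ Fehani woridismit

woridismit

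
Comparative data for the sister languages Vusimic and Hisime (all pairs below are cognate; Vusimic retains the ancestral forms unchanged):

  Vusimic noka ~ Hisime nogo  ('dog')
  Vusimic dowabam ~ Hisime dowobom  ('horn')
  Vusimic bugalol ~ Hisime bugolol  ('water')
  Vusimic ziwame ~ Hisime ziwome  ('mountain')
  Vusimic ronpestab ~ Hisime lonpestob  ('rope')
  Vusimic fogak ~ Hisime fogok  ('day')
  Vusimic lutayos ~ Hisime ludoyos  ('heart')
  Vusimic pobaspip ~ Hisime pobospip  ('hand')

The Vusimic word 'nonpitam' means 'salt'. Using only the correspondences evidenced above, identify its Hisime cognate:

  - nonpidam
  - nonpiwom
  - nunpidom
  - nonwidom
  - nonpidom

nonpidom

lutayos ~ ludoyos — Vusimic t corresponds to Hisime d between vowels (before a back vowel).
dowabam ~ dowobom, ziwame ~ ziwome — Vusimic a corresponds to Hisime o after a consonant, before a nasal.
Applying these to Vusimic 'nonpitam':
  nonpitam → nonpidam   (t→d between vowels (before a back vowel))
  nonpidam → nonpidom   (a→o after a consonant, before a nasal)
So the Hisime cognate is 'nonpidom'.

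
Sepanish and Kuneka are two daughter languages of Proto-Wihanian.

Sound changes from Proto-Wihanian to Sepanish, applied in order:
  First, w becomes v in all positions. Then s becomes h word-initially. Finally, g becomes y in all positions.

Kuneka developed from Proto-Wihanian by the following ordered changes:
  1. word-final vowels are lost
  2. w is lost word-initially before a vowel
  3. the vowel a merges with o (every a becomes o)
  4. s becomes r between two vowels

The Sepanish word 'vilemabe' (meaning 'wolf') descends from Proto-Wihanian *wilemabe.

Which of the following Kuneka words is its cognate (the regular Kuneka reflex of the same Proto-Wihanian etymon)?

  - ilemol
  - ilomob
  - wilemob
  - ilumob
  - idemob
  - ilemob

Kuneka: start from *wilemabe.
  rule 1 (apocope): wilemabe → wilemab
  rule 2 (glide loss): wilemab → ilemab
  rule 3 (vowel merger): ilemab → ilemob
  rule 4: no change — ilemob
  ⇒ Kuneka ilemob

ilemob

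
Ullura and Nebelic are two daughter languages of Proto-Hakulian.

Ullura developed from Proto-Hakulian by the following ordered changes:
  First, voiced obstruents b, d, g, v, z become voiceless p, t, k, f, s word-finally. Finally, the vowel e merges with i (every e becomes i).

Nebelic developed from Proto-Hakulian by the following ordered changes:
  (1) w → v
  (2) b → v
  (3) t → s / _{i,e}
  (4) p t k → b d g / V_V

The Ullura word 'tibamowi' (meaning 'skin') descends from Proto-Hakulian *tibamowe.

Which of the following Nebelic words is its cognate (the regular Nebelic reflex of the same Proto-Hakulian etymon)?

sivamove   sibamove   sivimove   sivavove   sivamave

Nebelic: *tibamowe
  tibamowe → tibamove   [unconditioned shift]
  tibamove → tivamove   [unconditioned shift]
  tivamove → sivamove   [palatalisation]
  sivamove (rule 4 does not apply)
  giving Nebelic sivamove.

sivamove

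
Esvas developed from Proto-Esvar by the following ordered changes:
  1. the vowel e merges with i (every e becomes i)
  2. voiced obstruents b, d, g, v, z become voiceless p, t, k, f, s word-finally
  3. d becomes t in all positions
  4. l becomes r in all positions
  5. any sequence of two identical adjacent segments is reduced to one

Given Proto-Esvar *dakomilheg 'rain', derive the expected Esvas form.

Esvas: start from *dakomilheg.
  rule 1 (vowel merger): dakomilheg → dakomilhig
  rule 2 (final devoicing): dakomilhig → dakomilhik
  rule 3 (unconditioned shift): dakomilhik → takomilhik
  rule 4 (unconditioned shift): takomilhik → takomirhik
  rule 5: no change — takomirhik
  ⇒ Esvas takomirhik

takomirhik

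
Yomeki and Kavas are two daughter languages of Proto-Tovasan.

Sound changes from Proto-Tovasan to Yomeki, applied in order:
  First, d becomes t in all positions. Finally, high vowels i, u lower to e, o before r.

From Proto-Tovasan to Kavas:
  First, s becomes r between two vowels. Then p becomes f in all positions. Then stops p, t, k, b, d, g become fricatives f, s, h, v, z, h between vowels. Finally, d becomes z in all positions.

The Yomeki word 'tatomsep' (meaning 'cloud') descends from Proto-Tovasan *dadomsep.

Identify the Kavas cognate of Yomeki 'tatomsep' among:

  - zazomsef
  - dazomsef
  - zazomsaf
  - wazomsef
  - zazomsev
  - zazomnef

Kavas: *dadomsep > dadomsef > dazomsef > zazomsef  (by unconditioned shift, intervocalic lenition, unconditioned shift)

zazomsef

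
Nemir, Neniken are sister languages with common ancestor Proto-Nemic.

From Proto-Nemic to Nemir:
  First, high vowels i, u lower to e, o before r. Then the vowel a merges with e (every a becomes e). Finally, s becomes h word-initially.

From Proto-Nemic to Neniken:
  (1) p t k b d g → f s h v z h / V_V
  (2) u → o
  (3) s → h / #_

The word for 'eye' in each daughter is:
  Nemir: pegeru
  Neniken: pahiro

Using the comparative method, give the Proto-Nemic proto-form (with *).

Position 3: Nemir has g, Neniken has h. Nemir preserves g here (none of its changes turn any other segment into g), so the proto-segment is *g.
Position 6: Nemir has u, Neniken has o. Nemir preserves u here (none of its changes turn any other segment into u), so the proto-segment is *u.
Continuing position by position gives *pagiru; check it forward:
Nemir: start from *pagiru.
  rule 1 (pre-rhotic lowering): pagiru → pageru
  rule 2 (vowel merger): pageru → pegeru
  rule 3: no change — pegeru
  ⇒ Nemir pegeru
Neniken: *pagiru > pahiru > pahiro  (by intervocalic lenition, vowel merger)
*pagiru is the unique common source.

*pagiru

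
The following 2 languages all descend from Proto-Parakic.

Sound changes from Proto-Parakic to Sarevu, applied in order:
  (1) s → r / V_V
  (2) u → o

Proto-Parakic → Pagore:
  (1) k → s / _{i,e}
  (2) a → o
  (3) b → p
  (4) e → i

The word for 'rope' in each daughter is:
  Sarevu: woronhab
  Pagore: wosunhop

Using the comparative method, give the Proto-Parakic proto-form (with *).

Position 8: Sarevu has b, Pagore has p. Sarevu preserves b here (none of its changes turn any other segment into b), so the proto-segment is *b.
Position 4: Sarevu has o, Pagore has u. Pagore preserves u here (none of its changes turn any other segment into u), so the proto-segment is *u.
Position 3: Sarevu has r, Pagore has s. Taking the neighbouring segments as reconstructed: Sarevu r could go back to *s or *r; Pagore s can only go back to *s — the one source consistent with every daughter is *s.
Verify the candidate proto-form against each daughter:
Sarevu: start from *wosunhab.
  rule 1 (rhotacism): wosunhab → worunhab
  rule 2 (vowel merger): worunhab → woronhab
  ⇒ Sarevu woronhab
Pagore: start from *wosunhab.
  rule 1: no change — wosunhab
  rule 2 (vowel merger): wosunhab → wosunhob
  rule 3 (unconditioned shift): wosunhob → wosunhop
  rule 4: no change — wosunhop
  ⇒ Pagore wosunhop
No other proto-form is consistent with every reflex, so the reconstruction is *wosunhab.

*wosunhab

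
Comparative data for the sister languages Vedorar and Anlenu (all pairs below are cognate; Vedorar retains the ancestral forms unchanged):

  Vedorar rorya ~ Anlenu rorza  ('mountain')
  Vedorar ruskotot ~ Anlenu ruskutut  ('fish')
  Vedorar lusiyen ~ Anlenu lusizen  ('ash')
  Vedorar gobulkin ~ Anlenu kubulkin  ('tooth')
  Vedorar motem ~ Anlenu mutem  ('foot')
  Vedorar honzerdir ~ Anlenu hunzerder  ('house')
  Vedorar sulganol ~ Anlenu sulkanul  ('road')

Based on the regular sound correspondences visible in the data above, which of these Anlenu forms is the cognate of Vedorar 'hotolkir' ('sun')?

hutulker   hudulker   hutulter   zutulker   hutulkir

ruskotot ~ ruskutut, motem ~ mutem — Vedorar o corresponds to Anlenu u after a consonant, before a consonant other than r, m, n, p, b, f, v.
honzerdir ~ hunzerder — Vedorar i corresponds to Anlenu e after a consonant, before r.
Applying these to Vedorar 'hotolkir':
  hotolkir → hutolkir   (o→u after a consonant, before a consonant other than r, m, n, p, b, f, v)
  hutolkir → hutulkir   (o→u after a consonant, before a consonant other than r, m, n, p, b, f, v)
  hutulkir → hutulker   (i→e after a consonant, before r)
So the Anlenu cognate is 'hutulker'.

hutulker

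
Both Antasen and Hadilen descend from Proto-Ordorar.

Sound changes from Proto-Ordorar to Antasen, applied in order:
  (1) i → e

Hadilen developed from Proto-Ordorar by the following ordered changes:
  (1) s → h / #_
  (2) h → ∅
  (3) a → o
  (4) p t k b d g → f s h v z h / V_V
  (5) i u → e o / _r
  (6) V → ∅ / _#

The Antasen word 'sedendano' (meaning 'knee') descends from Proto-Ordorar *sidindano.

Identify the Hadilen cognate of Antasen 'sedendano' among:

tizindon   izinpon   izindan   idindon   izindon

izindon

Hadilen: *sidindano > hidindano > idindano > idindono > izindono > izindon  (by debuccalisation, h-loss, vowel merger, intervocalic lenition, apocope)
Only 'izindon' matches the regular Hadilen development of *sidindano.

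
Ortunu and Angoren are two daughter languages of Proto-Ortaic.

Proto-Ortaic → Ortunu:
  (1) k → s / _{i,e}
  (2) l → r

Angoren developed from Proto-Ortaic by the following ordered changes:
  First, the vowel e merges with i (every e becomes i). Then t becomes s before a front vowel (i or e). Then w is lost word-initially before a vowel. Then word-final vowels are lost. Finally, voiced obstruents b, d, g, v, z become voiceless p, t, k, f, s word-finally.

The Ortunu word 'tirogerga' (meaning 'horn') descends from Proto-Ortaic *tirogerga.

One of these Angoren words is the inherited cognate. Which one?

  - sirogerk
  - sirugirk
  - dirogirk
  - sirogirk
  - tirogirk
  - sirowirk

Angoren: start from *tirogerga.
  rule 1 (vowel merger): tirogerga → tirogirga
  rule 2 (palatalisation): tirogirga → sirogirga
  rule 3: no change — sirogirga
  rule 4 (apocope): sirogirga → sirogirg
  rule 5 (final devoicing): sirogirg → sirogirk
  ⇒ Angoren sirogirk
The other candidates each miss or misapply at least one Angoren change.

sirogirk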